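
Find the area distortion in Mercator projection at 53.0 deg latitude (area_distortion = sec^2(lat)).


area_distortion = 1/cos^2(53.0) = 2.761

2.761


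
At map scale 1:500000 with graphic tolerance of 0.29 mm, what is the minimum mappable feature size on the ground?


ground = 0.29 mm * 500000 / 1000 = 145.0 m

145.0 m


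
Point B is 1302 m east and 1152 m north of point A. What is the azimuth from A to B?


az = atan2(1302, 1152) = 48.5 deg
adjusted to 0-360: 48.5 degrees

48.5 degrees


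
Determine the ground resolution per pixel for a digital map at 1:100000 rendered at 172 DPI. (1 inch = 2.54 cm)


pixel_cm = 2.54 / 172 ≈ 0.014767 cm
ground = pixel_cm * 100000 / 100 = 2.54 * 100000 / (172 * 100) = 254000 / 17200 ≈ 14.77 m

14.77 m


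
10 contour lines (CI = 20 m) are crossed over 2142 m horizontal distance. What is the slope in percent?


elevation change = 10 * 20 = 200 m
slope = 200 / 2142 * 100 = 9.3%

9.3%


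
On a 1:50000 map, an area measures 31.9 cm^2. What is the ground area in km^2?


ground_area = 31.9 * (50000/100)^2 = 7975000.0 m^2 = 7.975 km^2

7.975 km^2


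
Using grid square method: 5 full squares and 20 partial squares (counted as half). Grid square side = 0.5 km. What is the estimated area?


effective squares = 5 + 20 * 0.5 = 15.0
area = 15.0 * 0.25 = 3.75 km^2

3.75 km^2


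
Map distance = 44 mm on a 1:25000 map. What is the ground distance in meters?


ground = 44 mm * 25000 / 1000 = 1100.0 m

1100.0 m


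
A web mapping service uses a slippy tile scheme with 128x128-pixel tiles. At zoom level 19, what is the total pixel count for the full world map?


tiles per axis = 2^19 = 524288
total tiles = 524288^2 = 274877906944
pixels per axis = 524288 * 128 = 67108864
total pixels = 67108864^2 = 4503599627370496

4503599627370496 pixels


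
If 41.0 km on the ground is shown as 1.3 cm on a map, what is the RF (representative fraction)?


ground = 41.0 km = 4100000 cm; RF denominator = ground / map = 4100000 / 1.3 ≈ 3153846; RF = 1:3153846

1:3153846


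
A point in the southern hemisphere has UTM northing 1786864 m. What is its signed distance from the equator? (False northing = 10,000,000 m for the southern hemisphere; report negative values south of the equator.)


For southern: actual = 1786864 - 10000000 = -8213136 m

-8213136 m


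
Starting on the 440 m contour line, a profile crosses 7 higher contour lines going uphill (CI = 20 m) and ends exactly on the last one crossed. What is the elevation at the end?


elevation = 440 + 7 * 20 = 580 m

580 m


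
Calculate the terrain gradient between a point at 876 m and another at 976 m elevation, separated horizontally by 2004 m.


gradient = (976 - 876) / 2004 = 100 / 2004 = 0.0499

0.0499


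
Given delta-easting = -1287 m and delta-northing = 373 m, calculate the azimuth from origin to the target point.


az = atan2(-1287, 373) = -73.8 deg
adjusted to 0-360: 286.2 degrees

286.2 degrees


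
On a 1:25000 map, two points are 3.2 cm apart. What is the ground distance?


ground = 3.2 cm * 25000 / 100 = 800.0 m

800.0 m


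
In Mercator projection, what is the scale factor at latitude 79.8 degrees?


SF = 1 / cos(79.8) = 1 / 0.177085 = 5.647

5.647


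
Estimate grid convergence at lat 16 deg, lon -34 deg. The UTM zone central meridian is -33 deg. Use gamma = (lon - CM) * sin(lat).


gamma = (-34 - -33) * sin(16) = -1 * 0.275637 = -0.276 degrees

-0.276 degrees


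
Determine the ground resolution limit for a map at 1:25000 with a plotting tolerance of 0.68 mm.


ground = 0.68 mm * 25000 / 1000 = 17.0 m

17.0 m


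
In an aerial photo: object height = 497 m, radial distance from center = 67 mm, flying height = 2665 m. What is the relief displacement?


d = h * r / H = 497 * 67 / 2665 = 12.49 mm

12.49 mm


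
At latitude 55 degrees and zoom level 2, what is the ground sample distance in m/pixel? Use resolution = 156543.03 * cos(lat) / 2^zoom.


res = 156543.03 * cos(55) / 2^2 = 156543.03 * 0.57357644 / 4 = 22447.35 m/pixel

22447.35 m/pixel


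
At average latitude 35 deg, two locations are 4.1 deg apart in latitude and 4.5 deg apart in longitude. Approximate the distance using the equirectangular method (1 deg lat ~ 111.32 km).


dlat_km = 4.1 * 111.32 = 456.412
dlon_km = 4.5 * 111.32 * cos(35) ≈ 410.346
dist = sqrt(456.412^2 + 410.346^2) ≈ 613.8 km

613.8 km


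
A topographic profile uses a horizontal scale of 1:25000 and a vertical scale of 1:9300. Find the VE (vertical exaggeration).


VE = horizontal_scale / vertical_scale = 25000 / 9300 ≈ 2.7

2.7x


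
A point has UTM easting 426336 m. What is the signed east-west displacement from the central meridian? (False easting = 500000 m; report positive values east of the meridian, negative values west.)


displacement = 426336 - 500000 = -73664 m

-73664 m


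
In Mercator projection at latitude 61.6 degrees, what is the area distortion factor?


area_distortion = 1/cos^2(61.6) = 4.421

4.421


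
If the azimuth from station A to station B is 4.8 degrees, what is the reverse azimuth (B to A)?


back azimuth = (4.8 + 180) mod 360 = 184.8 degrees

184.8 degrees


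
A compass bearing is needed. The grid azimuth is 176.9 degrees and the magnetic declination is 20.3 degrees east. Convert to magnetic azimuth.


magnetic azimuth = grid azimuth - declination (east +ve)
mag_az = 176.9 - 20.3 = 156.6 degrees

156.6 degrees


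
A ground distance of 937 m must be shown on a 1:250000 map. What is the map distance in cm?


map_cm = 937 * 100 / 250000 = 0.3748 cm ≈ 0.37 cm

0.37 cm


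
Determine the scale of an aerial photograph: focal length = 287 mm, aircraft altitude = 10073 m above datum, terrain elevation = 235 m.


scale = f / (H - h) = 287 mm / 9838 m = 287 / 9838000 = 1:34279

1:34279


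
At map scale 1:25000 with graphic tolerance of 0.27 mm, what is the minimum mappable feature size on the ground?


ground = 0.27 mm * 25000 / 1000 = 6.75 m

6.75 m


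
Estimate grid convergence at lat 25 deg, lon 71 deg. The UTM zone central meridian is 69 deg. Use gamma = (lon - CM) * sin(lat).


gamma = (71 - 69) * sin(25) = 2 * 0.422618 = 0.845 degrees

0.845 degrees


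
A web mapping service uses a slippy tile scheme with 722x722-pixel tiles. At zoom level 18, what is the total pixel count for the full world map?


tiles per axis = 2^18 = 262144
total tiles = 262144^2 = 68719476736
pixels per axis = 262144 * 722 = 189267968
total pixels = 189267968^2 = 35822363710849024

35822363710849024 pixels


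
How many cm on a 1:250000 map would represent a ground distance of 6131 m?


map_cm = 6131 * 100 / 250000 = 2.4524 cm ≈ 2.45 cm

2.45 cm


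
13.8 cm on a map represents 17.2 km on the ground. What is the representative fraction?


ground = 17.2 km = 1720000 cm; RF denominator = ground / map = 1720000 / 13.8 ≈ 124638; RF = 1:124638

1:124638


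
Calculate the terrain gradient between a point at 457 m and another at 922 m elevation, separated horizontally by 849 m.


gradient = (922 - 457) / 849 = 465 / 849 = 0.5477

0.5477


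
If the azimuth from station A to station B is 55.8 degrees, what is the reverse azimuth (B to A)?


back azimuth = (55.8 + 180) mod 360 = 235.8 degrees

235.8 degrees


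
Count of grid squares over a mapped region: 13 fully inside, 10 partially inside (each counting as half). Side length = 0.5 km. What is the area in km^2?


effective squares = 13 + 10 * 0.5 = 18.0
area = 18.0 * 0.25 = 4.5 km^2

4.5 km^2


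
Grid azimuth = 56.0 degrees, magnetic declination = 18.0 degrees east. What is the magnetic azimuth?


magnetic azimuth = grid azimuth - declination (east +ve)
mag_az = 56.0 - 18.0 = 38.0 degrees

38.0 degrees


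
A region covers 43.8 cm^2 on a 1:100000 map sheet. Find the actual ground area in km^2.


ground_area = 43.8 * (100000/100)^2 = 43800000.0 m^2 = 43.8 km^2

43.8 km^2


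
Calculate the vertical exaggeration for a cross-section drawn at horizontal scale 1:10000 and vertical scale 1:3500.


VE = horizontal_scale / vertical_scale = 10000 / 3500 ≈ 2.9

2.9x


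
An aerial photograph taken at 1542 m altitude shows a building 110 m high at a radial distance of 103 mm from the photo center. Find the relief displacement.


d = h * r / H = 110 * 103 / 1542 = 7.35 mm

7.35 mm


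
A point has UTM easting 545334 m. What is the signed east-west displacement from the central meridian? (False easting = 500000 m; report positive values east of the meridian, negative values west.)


displacement = 545334 - 500000 = 45334 m

45334 m


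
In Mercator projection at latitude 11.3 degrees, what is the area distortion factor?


area_distortion = 1/cos^2(11.3) = 1.04

1.04


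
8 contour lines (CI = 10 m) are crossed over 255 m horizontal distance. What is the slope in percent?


elevation change = 8 * 10 = 80 m
slope = 80 / 255 * 100 = 31.4%

31.4%


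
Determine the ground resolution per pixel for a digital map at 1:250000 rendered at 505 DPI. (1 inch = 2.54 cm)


pixel_cm = 2.54 / 505 ≈ 0.00503 cm
ground = pixel_cm * 250000 / 100 = 2.54 * 250000 / (505 * 100) = 635000 / 50500 ≈ 12.57 m

12.57 m


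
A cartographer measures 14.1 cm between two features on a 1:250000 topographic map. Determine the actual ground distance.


ground = 14.1 cm * 250000 / 100 = 35250.0 m = 35.25 km

35.25 km


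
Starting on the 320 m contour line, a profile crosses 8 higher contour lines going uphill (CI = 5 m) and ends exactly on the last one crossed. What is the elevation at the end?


elevation = 320 + 8 * 5 = 360 m

360 m


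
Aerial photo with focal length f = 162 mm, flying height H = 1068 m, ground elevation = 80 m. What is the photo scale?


scale = f / (H - h) = 162 mm / 988 m = 162 / 988000 = 1:6099

1:6099


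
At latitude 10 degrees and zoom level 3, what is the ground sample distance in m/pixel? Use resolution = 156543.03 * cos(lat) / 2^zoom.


res = 156543.03 * cos(10) / 2^3 = 156543.03 * 0.98480775 / 8 = 19270.6 m/pixel

19270.6 m/pixel


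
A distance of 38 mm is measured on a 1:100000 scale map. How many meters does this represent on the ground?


ground = 38 mm * 100000 / 1000 = 3800.0 m

3800.0 m


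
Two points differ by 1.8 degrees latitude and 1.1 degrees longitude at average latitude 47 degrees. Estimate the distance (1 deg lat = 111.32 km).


dlat_km = 1.8 * 111.32 = 200.376
dlon_km = 1.1 * 111.32 * cos(47) ≈ 83.512
dist = sqrt(200.376^2 + 83.512^2) ≈ 217.1 km

217.1 km


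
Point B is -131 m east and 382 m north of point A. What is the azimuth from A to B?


az = atan2(-131, 382) = -18.9 deg
adjusted to 0-360: 341.1 degrees

341.1 degrees


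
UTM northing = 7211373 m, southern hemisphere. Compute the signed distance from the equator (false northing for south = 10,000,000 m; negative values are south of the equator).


For southern: actual = 7211373 - 10000000 = -2788627 m

-2788627 m


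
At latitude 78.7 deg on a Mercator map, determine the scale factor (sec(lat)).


SF = 1 / cos(78.7) = 1 / 0.195946 = 5.103

5.103


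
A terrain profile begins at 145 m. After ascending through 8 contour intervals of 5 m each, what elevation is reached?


elevation = 145 + 8 * 5 = 185 m

185 m


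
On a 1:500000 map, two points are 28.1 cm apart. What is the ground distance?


ground = 28.1 cm * 500000 / 100 = 140500.0 m = 140.5 km

140.5 km


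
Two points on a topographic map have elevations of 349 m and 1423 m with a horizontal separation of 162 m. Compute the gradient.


gradient = (1423 - 349) / 162 = 1074 / 162 = 6.6296

6.6296


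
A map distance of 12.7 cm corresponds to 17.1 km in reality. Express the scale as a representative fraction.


ground = 17.1 km = 1710000 cm; RF denominator = ground / map = 1710000 / 12.7 ≈ 134646; RF = 1:134646

1:134646


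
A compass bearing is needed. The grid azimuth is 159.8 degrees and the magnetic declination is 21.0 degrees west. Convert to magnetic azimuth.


magnetic azimuth = grid azimuth - declination (east +ve)
mag_az = 159.8 - -21.0 = 180.8 degrees

180.8 degrees


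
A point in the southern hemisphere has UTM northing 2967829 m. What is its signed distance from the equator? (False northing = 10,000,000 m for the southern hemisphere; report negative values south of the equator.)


For southern: actual = 2967829 - 10000000 = -7032171 m

-7032171 m


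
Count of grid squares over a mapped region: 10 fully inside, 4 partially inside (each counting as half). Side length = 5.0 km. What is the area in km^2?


effective squares = 10 + 4 * 0.5 = 12.0
area = 12.0 * 25.0 = 300.0 km^2

300.0 km^2


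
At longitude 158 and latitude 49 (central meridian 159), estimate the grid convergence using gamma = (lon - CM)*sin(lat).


gamma = (158 - 159) * sin(49) = -1 * 0.75471 = -0.755 degrees

-0.755 degrees


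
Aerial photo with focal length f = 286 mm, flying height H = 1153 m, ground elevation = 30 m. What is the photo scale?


scale = f / (H - h) = 286 mm / 1123 m = 286 / 1123000 = 1:3927

1:3927


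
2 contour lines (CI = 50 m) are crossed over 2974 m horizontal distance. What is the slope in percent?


elevation change = 2 * 50 = 100 m
slope = 100 / 2974 * 100 = 3.4%

3.4%


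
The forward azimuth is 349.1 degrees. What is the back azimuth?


back azimuth = (349.1 + 180) mod 360 = 169.1 degrees

169.1 degrees


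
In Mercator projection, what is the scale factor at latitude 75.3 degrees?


SF = 1 / cos(75.3) = 1 / 0.253758 = 3.941

3.941


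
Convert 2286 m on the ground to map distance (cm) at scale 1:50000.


map_cm = 2286 * 100 / 50000 = 4.572 cm ≈ 4.57 cm

4.57 cm


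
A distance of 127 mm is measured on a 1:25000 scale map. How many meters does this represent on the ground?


ground = 127 mm * 25000 / 1000 = 3175.0 m

3175.0 m


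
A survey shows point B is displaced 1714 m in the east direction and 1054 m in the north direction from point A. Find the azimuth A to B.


az = atan2(1714, 1054) = 58.4 deg
adjusted to 0-360: 58.4 degrees

58.4 degrees


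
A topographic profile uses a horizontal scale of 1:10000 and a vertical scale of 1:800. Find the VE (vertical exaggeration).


VE = horizontal_scale / vertical_scale = 10000 / 800 = 12.5

12.5x


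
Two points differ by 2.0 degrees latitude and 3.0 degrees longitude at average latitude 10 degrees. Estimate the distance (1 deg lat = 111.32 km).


dlat_km = 2.0 * 111.32 = 222.64
dlon_km = 3.0 * 111.32 * cos(10) ≈ 328.886
dist = sqrt(222.64^2 + 328.886^2) ≈ 397.2 km

397.2 km


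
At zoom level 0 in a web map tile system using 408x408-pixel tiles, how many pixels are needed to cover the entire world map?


tiles per axis = 2^0 = 1
total tiles = 1^2 = 1
pixels per axis = 1 * 408 = 408
total pixels = 408^2 = 166464

166464 pixels


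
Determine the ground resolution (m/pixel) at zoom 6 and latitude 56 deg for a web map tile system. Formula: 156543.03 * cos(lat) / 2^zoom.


res = 156543.03 * cos(56) / 2^6 = 156543.03 * 0.5591929 / 64 = 1367.78 m/pixel

1367.78 m/pixel


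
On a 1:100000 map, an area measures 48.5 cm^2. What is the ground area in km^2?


ground_area = 48.5 * (100000/100)^2 = 48500000.0 m^2 = 48.5 km^2

48.5 km^2


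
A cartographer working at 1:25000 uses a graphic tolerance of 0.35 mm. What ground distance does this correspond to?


ground = 0.35 mm * 25000 / 1000 = 8.75 m

8.75 m


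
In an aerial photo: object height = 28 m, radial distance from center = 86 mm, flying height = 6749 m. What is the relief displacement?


d = h * r / H = 28 * 86 / 6749 = 0.36 mm

0.36 mm


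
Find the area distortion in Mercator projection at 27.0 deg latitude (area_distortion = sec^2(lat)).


area_distortion = 1/cos^2(27.0) = 1.26

1.26


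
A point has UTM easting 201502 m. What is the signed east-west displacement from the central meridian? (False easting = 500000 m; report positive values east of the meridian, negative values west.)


displacement = 201502 - 500000 = -298498 m

-298498 m


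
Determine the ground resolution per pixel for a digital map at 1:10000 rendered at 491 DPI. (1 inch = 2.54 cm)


pixel_cm = 2.54 / 491 ≈ 0.005173 cm
ground = pixel_cm * 10000 / 100 = 2.54 * 10000 / (491 * 100) = 25400 / 49100 ≈ 0.52 m

0.52 m


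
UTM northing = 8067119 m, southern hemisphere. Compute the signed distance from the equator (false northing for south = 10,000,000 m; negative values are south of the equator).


For southern: actual = 8067119 - 10000000 = -1932881 m

-1932881 m


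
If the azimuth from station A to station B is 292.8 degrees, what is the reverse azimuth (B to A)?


back azimuth = (292.8 + 180) mod 360 = 112.8 degrees

112.8 degrees


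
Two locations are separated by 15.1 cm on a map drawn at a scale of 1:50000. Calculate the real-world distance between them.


ground = 15.1 cm * 50000 / 100 = 7550.0 m = 7.55 km

7.55 km


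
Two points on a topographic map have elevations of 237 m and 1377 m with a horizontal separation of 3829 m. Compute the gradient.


gradient = (1377 - 237) / 3829 = 1140 / 3829 = 0.2977

0.2977


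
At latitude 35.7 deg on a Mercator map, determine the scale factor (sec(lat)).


SF = 1 / cos(35.7) = 1 / 0.812084 = 1.231

1.231


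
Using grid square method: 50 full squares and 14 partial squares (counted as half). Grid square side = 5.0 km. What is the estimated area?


effective squares = 50 + 14 * 0.5 = 57.0
area = 57.0 * 25.0 = 1425.0 km^2

1425.0 km^2


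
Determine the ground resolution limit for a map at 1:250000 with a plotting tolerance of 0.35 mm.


ground = 0.35 mm * 250000 / 1000 = 87.5 m

87.5 m


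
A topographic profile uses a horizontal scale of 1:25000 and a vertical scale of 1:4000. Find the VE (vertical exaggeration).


VE = horizontal_scale / vertical_scale = 25000 / 4000 = 6.25

6.25x


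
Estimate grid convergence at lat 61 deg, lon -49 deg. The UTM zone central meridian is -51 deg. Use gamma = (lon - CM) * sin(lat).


gamma = (-49 - -51) * sin(61) = 2 * 0.87462 = 1.749 degrees

1.749 degrees


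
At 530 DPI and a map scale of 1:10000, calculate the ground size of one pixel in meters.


pixel_cm = 2.54 / 530 ≈ 0.004792 cm
ground = pixel_cm * 10000 / 100 = 2.54 * 10000 / (530 * 100) = 25400 / 53000 ≈ 0.48 m

0.48 m


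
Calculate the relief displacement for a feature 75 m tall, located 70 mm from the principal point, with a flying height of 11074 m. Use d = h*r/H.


d = h * r / H = 75 * 70 / 11074 = 0.47 mm

0.47 mm


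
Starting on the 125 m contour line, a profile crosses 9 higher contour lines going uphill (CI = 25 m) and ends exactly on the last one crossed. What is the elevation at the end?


elevation = 125 + 9 * 25 = 350 m

350 m


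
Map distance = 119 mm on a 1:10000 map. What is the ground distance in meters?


ground = 119 mm * 10000 / 1000 = 1190.0 m

1190.0 m


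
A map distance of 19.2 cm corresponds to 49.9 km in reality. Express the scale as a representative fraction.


ground = 49.9 km = 4990000 cm; RF denominator = ground / map = 4990000 / 19.2 ≈ 259896; RF = 1:259896

1:259896


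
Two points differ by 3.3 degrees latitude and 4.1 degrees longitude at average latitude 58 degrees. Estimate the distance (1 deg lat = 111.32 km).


dlat_km = 3.3 * 111.32 = 367.356
dlon_km = 4.1 * 111.32 * cos(58) ≈ 241.862
dist = sqrt(367.356^2 + 241.862^2) ≈ 439.8 km

439.8 km


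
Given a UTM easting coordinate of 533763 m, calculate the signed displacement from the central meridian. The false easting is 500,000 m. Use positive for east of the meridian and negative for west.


displacement = 533763 - 500000 = 33763 m

33763 m


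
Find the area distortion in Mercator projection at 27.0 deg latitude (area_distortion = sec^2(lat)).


area_distortion = 1/cos^2(27.0) = 1.26

1.26


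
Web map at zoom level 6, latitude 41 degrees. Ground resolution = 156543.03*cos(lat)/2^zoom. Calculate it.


res = 156543.03 * cos(41) / 2^6 = 156543.03 * 0.75470958 / 64 = 1846.01 m/pixel

1846.01 m/pixel


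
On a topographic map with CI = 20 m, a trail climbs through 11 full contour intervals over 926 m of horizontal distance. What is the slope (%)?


elevation change = 11 * 20 = 220 m
slope = 220 / 926 * 100 = 23.8%

23.8%


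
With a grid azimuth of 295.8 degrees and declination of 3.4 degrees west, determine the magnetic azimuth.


magnetic azimuth = grid azimuth - declination (east +ve)
mag_az = 295.8 - -3.4 = 299.2 degrees

299.2 degrees


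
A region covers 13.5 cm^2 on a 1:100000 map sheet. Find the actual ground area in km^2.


ground_area = 13.5 * (100000/100)^2 = 13500000.0 m^2 = 13.5 km^2

13.5 km^2


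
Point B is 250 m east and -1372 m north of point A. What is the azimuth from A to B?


az = atan2(250, -1372) = 169.7 deg
adjusted to 0-360: 169.7 degrees

169.7 degrees


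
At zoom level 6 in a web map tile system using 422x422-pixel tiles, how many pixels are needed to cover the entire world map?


tiles per axis = 2^6 = 64
total tiles = 64^2 = 4096
pixels per axis = 64 * 422 = 27008
total pixels = 27008^2 = 729432064

729432064 pixels


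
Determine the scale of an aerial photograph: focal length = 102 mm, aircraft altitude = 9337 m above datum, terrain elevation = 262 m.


scale = f / (H - h) = 102 mm / 9075 m = 102 / 9075000 = 1:88971

1:88971


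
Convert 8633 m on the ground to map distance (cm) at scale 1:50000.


map_cm = 8633 * 100 / 50000 = 17.266 cm ≈ 17.27 cm

17.27 cm


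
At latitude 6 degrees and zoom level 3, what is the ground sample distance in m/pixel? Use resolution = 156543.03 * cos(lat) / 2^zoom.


res = 156543.03 * cos(6) / 2^3 = 156543.03 * 0.9945219 / 8 = 19460.68 m/pixel

19460.68 m/pixel


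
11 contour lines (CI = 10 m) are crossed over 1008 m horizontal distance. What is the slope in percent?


elevation change = 11 * 10 = 110 m
slope = 110 / 1008 * 100 = 10.9%

10.9%


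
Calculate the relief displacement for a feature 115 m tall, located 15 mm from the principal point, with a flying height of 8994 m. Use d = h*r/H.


d = h * r / H = 115 * 15 / 8994 = 0.19 mm

0.19 mm


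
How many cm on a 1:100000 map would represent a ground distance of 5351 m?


map_cm = 5351 * 100 / 100000 = 5.351 cm ≈ 5.35 cm

5.35 cm


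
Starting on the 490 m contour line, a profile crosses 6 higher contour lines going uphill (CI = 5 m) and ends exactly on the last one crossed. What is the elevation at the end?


elevation = 490 + 6 * 5 = 520 m

520 m


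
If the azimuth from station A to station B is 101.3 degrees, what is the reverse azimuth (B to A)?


back azimuth = (101.3 + 180) mod 360 = 281.3 degrees

281.3 degrees


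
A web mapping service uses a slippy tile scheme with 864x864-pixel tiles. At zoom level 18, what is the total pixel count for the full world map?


tiles per axis = 2^18 = 262144
total tiles = 262144^2 = 68719476736
pixels per axis = 262144 * 864 = 226492416
total pixels = 226492416^2 = 51298814505517056

51298814505517056 pixels


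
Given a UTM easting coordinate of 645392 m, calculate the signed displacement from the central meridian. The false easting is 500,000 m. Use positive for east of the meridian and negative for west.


displacement = 645392 - 500000 = 145392 m

145392 m


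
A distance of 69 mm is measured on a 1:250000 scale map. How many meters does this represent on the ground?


ground = 69 mm * 250000 / 1000 = 17250.0 m

17250.0 m


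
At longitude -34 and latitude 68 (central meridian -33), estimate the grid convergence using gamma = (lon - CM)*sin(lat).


gamma = (-34 - -33) * sin(68) = -1 * 0.927184 = -0.927 degrees

-0.927 degrees


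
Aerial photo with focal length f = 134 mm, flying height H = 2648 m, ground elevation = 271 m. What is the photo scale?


scale = f / (H - h) = 134 mm / 2377 m = 134 / 2377000 = 1:17739

1:17739


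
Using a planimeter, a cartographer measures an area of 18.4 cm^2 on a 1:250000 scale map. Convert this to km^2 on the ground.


ground_area = 18.4 * (250000/100)^2 = 115000000.0 m^2 = 115.0 km^2

115.0 km^2


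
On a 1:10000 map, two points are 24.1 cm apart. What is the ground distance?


ground = 24.1 cm * 10000 / 100 = 2410.0 m = 2.41 km

2.41 km


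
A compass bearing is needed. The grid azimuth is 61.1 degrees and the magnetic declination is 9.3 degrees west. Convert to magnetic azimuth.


magnetic azimuth = grid azimuth - declination (east +ve)
mag_az = 61.1 - -9.3 = 70.4 degrees

70.4 degrees


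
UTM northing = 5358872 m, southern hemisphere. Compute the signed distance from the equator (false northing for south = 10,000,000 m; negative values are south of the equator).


For southern: actual = 5358872 - 10000000 = -4641128 m

-4641128 m


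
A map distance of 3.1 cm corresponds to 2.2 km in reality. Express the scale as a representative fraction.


ground = 2.2 km = 220000 cm; RF denominator = ground / map = 220000 / 3.1 ≈ 70968; RF = 1:70968

1:70968


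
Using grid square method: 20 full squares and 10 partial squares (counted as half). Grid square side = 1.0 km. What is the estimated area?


effective squares = 20 + 10 * 0.5 = 25.0
area = 25.0 * 1.0 = 25.0 km^2

25.0 km^2


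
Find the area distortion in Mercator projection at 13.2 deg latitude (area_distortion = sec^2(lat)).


area_distortion = 1/cos^2(13.2) = 1.055

1.055


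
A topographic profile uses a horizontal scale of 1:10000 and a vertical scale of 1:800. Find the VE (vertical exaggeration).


VE = horizontal_scale / vertical_scale = 10000 / 800 = 12.5

12.5x


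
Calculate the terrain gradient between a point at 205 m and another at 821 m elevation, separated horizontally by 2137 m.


gradient = (821 - 205) / 2137 = 616 / 2137 = 0.2883

0.2883


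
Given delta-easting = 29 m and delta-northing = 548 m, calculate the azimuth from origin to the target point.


az = atan2(29, 548) = 3.0 deg
adjusted to 0-360: 3.0 degrees

3.0 degrees


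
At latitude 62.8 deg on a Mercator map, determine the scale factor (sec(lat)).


SF = 1 / cos(62.8) = 1 / 0.457098 = 2.188

2.188


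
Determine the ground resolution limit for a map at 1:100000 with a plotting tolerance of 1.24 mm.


ground = 1.24 mm * 100000 / 1000 = 124.0 m

124.0 m


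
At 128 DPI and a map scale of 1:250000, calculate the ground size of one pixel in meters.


pixel_cm = 2.54 / 128 ≈ 0.019844 cm
ground = pixel_cm * 250000 / 100 = 2.54 * 250000 / (128 * 100) = 635000 / 12800 ≈ 49.61 m

49.61 m


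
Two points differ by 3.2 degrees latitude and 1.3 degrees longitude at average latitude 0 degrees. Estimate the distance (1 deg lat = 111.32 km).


dlat_km = 3.2 * 111.32 = 356.224
dlon_km = 1.3 * 111.32 * cos(0) ≈ 144.716
dist = sqrt(356.224^2 + 144.716^2) ≈ 384.5 km

384.5 km


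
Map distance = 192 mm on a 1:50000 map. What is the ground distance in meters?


ground = 192 mm * 50000 / 1000 = 9600.0 m

9600.0 m


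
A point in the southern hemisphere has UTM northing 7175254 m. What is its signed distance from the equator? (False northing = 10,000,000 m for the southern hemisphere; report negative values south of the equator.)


For southern: actual = 7175254 - 10000000 = -2824746 m

-2824746 m


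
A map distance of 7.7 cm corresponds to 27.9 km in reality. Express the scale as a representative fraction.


ground = 27.9 km = 2790000 cm; RF denominator = ground / map = 2790000 / 7.7 ≈ 362338; RF = 1:362338

1:362338


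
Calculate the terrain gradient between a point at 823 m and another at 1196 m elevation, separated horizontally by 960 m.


gradient = (1196 - 823) / 960 = 373 / 960 = 0.3885

0.3885


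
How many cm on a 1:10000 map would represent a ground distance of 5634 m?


map_cm = 5634 * 100 / 10000 = 56.34 cm

56.34 cm


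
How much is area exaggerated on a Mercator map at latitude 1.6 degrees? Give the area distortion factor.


area_distortion = 1/cos^2(1.6) = 1.001

1.001


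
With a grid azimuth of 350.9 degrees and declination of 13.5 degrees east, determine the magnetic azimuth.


magnetic azimuth = grid azimuth - declination (east +ve)
mag_az = 350.9 - 13.5 = 337.4 degrees

337.4 degrees


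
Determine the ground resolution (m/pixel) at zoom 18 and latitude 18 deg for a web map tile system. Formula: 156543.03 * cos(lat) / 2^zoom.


res = 156543.03 * cos(18) / 2^18 = 156543.03 * 0.95105652 / 262144 = 0.57 m/pixel

0.57 m/pixel


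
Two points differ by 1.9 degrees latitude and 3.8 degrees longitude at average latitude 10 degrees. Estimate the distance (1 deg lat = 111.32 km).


dlat_km = 1.9 * 111.32 = 211.508
dlon_km = 3.8 * 111.32 * cos(10) ≈ 416.589
dist = sqrt(211.508^2 + 416.589^2) ≈ 467.2 km

467.2 km


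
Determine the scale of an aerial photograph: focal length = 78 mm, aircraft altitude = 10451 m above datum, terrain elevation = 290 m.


scale = f / (H - h) = 78 mm / 10161 m = 78 / 10161000 = 1:130269

1:130269


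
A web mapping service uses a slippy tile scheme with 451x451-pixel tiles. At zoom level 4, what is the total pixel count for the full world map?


tiles per axis = 2^4 = 16
total tiles = 16^2 = 256
pixels per axis = 16 * 451 = 7216
total pixels = 7216^2 = 52070656

52070656 pixels


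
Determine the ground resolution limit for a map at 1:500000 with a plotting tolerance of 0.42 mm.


ground = 0.42 mm * 500000 / 1000 = 210.0 m

210.0 m


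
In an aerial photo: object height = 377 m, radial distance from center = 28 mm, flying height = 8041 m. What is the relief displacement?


d = h * r / H = 377 * 28 / 8041 = 1.31 mm

1.31 mm


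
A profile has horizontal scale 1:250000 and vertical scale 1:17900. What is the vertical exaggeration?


VE = horizontal_scale / vertical_scale = 250000 / 17900 ≈ 14.0

14.0x


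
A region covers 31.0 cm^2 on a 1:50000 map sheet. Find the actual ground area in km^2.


ground_area = 31.0 * (50000/100)^2 = 7750000.0 m^2 = 7.75 km^2

7.75 km^2


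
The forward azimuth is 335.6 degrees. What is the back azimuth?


back azimuth = (335.6 + 180) mod 360 = 155.6 degrees

155.6 degrees


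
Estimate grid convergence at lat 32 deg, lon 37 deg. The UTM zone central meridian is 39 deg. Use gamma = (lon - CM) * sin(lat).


gamma = (37 - 39) * sin(32) = -2 * 0.529919 = -1.06 degrees

-1.06 degrees


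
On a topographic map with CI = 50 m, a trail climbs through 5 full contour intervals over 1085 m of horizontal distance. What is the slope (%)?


elevation change = 5 * 50 = 250 m
slope = 250 / 1085 * 100 = 23.0%

23.0%


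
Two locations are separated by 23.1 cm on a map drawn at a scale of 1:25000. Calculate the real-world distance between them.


ground = 23.1 cm * 25000 / 100 = 5775.0 m = 5.775 km

5.775 km


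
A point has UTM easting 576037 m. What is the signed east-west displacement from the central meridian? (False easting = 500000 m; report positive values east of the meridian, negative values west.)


displacement = 576037 - 500000 = 76037 m

76037 m


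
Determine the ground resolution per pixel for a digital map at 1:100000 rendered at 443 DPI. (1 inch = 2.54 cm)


pixel_cm = 2.54 / 443 ≈ 0.005734 cm
ground = pixel_cm * 100000 / 100 = 2.54 * 100000 / (443 * 100) = 254000 / 44300 ≈ 5.73 m

5.73 m


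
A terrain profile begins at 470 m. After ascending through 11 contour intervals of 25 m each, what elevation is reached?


elevation = 470 + 11 * 25 = 745 m

745 m


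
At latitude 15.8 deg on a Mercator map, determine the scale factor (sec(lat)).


SF = 1 / cos(15.8) = 1 / 0.962218 = 1.039

1.039


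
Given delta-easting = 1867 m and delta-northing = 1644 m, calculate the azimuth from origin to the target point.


az = atan2(1867, 1644) = 48.6 deg
adjusted to 0-360: 48.6 degrees

48.6 degrees


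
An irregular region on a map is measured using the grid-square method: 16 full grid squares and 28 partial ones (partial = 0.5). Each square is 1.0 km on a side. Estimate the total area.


effective squares = 16 + 28 * 0.5 = 30.0
area = 30.0 * 1.0 = 30.0 km^2

30.0 km^2


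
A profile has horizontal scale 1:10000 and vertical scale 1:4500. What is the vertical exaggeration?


VE = horizontal_scale / vertical_scale = 10000 / 4500 ≈ 2.2

2.2x


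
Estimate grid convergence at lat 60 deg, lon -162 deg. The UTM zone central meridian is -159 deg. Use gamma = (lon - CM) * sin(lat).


gamma = (-162 - -159) * sin(60) = -3 * 0.866025 = -2.598 degrees

-2.598 degrees


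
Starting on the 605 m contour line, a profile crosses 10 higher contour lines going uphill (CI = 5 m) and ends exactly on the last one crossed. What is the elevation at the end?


elevation = 605 + 10 * 5 = 655 m

655 m


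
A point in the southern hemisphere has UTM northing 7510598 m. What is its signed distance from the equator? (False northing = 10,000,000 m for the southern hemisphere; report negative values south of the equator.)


For southern: actual = 7510598 - 10000000 = -2489402 m

-2489402 m


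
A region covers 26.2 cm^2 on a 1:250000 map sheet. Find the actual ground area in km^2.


ground_area = 26.2 * (250000/100)^2 = 163750000.0 m^2 = 163.75 km^2

163.75 km^2


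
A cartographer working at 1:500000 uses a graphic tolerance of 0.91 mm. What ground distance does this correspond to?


ground = 0.91 mm * 500000 / 1000 = 455.0 m

455.0 m


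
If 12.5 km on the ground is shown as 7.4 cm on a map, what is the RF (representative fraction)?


ground = 12.5 km = 1250000 cm; RF denominator = ground / map = 1250000 / 7.4 ≈ 168919; RF = 1:168919

1:168919


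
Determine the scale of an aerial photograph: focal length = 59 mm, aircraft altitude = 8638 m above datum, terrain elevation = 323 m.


scale = f / (H - h) = 59 mm / 8315 m = 59 / 8315000 = 1:140932

1:140932


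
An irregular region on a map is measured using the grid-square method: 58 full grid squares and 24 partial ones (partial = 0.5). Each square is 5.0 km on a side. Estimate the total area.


effective squares = 58 + 24 * 0.5 = 70.0
area = 70.0 * 25.0 = 1750.0 km^2

1750.0 km^2


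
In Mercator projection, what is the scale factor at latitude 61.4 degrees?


SF = 1 / cos(61.4) = 1 / 0.478692 = 2.089

2.089


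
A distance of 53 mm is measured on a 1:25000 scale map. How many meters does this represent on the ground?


ground = 53 mm * 25000 / 1000 = 1325.0 m

1325.0 m


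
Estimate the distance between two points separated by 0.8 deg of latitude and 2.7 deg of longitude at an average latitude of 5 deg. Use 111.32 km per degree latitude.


dlat_km = 0.8 * 111.32 = 89.056
dlon_km = 2.7 * 111.32 * cos(5) ≈ 299.42
dist = sqrt(89.056^2 + 299.42^2) ≈ 312.4 km

312.4 km


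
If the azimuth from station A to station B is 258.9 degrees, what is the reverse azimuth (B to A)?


back azimuth = (258.9 + 180) mod 360 = 78.9 degrees

78.9 degrees


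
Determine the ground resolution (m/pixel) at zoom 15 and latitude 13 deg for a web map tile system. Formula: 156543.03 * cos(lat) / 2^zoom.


res = 156543.03 * cos(13) / 2^15 = 156543.03 * 0.97437006 / 32768 = 4.65 m/pixel

4.65 m/pixel


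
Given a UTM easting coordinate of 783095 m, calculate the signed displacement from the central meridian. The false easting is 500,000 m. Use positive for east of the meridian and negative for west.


displacement = 783095 - 500000 = 283095 m

283095 m


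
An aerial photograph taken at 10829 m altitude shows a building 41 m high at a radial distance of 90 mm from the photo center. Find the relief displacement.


d = h * r / H = 41 * 90 / 10829 = 0.34 mm

0.34 mm


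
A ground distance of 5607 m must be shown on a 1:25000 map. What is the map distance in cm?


map_cm = 5607 * 100 / 25000 = 22.428 cm ≈ 22.43 cm

22.43 cm


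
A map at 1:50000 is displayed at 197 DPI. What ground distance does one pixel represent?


pixel_cm = 2.54 / 197 ≈ 0.012893 cm
ground = pixel_cm * 50000 / 100 = 2.54 * 50000 / (197 * 100) = 127000 / 19700 ≈ 6.45 m

6.45 m


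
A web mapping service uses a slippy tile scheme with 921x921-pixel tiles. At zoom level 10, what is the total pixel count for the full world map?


tiles per axis = 2^10 = 1024
total tiles = 1024^2 = 1048576
pixels per axis = 1024 * 921 = 943104
total pixels = 943104^2 = 889445154816

889445154816 pixels


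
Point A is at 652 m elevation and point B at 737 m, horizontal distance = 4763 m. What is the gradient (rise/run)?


gradient = (737 - 652) / 4763 = 85 / 4763 = 0.0178

0.0178


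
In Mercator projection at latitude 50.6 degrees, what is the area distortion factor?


area_distortion = 1/cos^2(50.6) = 2.482

2.482


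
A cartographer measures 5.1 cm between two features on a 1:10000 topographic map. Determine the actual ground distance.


ground = 5.1 cm * 10000 / 100 = 510.0 m

510.0 m


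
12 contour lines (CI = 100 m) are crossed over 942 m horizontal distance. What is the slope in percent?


elevation change = 12 * 100 = 1200 m
slope = 1200 / 942 * 100 = 127.4%

127.4%


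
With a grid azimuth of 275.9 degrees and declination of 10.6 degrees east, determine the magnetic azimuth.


magnetic azimuth = grid azimuth - declination (east +ve)
mag_az = 275.9 - 10.6 = 265.3 degrees

265.3 degrees


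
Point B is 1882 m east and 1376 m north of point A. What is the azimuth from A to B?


az = atan2(1882, 1376) = 53.8 deg
adjusted to 0-360: 53.8 degrees

53.8 degrees


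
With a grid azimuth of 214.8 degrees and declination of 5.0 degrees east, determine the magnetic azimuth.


magnetic azimuth = grid azimuth - declination (east +ve)
mag_az = 214.8 - 5.0 = 209.8 degrees

209.8 degrees


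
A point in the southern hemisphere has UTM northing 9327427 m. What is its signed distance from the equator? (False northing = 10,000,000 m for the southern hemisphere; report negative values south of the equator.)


For southern: actual = 9327427 - 10000000 = -672573 m

-672573 m


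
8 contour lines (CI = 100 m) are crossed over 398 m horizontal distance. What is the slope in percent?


elevation change = 8 * 100 = 800 m
slope = 800 / 398 * 100 = 201.0%

201.0%


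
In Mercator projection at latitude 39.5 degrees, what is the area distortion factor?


area_distortion = 1/cos^2(39.5) = 1.68

1.68


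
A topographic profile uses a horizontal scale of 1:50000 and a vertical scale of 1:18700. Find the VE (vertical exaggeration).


VE = horizontal_scale / vertical_scale = 50000 / 18700 ≈ 2.7

2.7x


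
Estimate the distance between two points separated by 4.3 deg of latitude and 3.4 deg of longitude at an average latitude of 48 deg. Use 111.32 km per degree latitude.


dlat_km = 4.3 * 111.32 = 478.676
dlon_km = 3.4 * 111.32 * cos(48) ≈ 253.258
dist = sqrt(478.676^2 + 253.258^2) ≈ 541.5 km

541.5 km


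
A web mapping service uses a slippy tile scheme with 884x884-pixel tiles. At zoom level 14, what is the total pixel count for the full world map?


tiles per axis = 2^14 = 16384
total tiles = 16384^2 = 268435456
pixels per axis = 16384 * 884 = 14483456
total pixels = 14483456^2 = 209770497703936

209770497703936 pixels


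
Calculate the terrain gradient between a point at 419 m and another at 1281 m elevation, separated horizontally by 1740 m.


gradient = (1281 - 419) / 1740 = 862 / 1740 = 0.4954

0.4954
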